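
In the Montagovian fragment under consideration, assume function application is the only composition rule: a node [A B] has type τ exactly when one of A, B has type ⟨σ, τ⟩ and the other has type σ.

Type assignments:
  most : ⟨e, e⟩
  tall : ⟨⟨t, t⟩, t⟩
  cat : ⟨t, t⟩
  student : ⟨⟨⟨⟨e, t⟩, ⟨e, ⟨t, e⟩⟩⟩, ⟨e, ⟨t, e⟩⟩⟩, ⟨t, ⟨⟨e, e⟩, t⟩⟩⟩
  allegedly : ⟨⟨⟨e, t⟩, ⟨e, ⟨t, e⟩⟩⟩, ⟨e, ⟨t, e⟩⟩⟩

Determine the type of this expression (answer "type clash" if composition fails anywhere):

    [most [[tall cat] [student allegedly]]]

[tall cat]: ⟨⟨t, t⟩, t⟩ applied to ⟨t, t⟩ yields t.
[student allegedly]: ⟨⟨⟨⟨e, t⟩, ⟨e, ⟨t, e⟩⟩⟩, ⟨e, ⟨t, e⟩⟩⟩, ⟨t, ⟨⟨e, e⟩, t⟩⟩⟩ applied to ⟨⟨⟨e, t⟩, ⟨e, ⟨t, e⟩⟩⟩, ⟨e, ⟨t, e⟩⟩⟩ yields ⟨t, ⟨⟨e, e⟩, t⟩⟩.
[[tall cat] [student allegedly]]: ⟨t, ⟨⟨e, e⟩, t⟩⟩ applied to t yields ⟨⟨e, e⟩, t⟩.
[most [[tall cat] [student allegedly]]]: ⟨⟨e, e⟩, t⟩ applied to ⟨e, e⟩ yields t.

t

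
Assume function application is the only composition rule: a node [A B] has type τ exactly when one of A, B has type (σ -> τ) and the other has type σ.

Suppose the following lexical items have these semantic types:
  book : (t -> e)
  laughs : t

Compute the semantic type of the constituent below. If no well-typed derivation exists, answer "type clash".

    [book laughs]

e

[book laughs]: functor book : (t -> e), argument laughs : t; result e.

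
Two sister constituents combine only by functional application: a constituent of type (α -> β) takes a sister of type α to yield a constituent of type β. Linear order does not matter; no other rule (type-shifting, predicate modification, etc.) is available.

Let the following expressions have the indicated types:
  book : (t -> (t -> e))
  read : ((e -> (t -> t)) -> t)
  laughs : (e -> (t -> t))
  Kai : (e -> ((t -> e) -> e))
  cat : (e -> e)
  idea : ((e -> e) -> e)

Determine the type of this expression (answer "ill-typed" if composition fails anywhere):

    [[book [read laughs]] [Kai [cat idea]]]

e

[read laughs]: ((e -> (t -> t)) -> t) applied to (e -> (t -> t)) yields t.
[book [read laughs]]: (t -> (t -> e)) applied to t yields (t -> e).
[cat idea]: ((e -> e) -> e) applied to (e -> e) yields e.
[Kai [cat idea]]: (e -> ((t -> e) -> e)) applied to e yields ((t -> e) -> e).
[[book [read laughs]] [Kai [cat idea]]]: ((t -> e) -> e) applied to (t -> e) yields e.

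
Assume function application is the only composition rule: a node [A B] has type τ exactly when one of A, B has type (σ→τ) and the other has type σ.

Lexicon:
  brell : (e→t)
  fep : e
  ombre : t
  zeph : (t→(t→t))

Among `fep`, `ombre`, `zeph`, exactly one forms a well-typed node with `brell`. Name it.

fep

fep — combines: brell : (e→t) takes fep : e as argument, giving t.
ombre : t — neither side's domain matches the other.
zeph : (t→(t→t)) — neither side's domain matches the other.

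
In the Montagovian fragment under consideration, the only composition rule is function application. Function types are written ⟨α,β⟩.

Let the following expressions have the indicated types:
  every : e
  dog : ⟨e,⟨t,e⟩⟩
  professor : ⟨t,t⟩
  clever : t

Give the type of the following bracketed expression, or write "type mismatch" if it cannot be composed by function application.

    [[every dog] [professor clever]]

[every dog]: functor dog : ⟨e,⟨t,e⟩⟩, argument every : e; result ⟨t,e⟩.
[professor clever]: functor professor : ⟨t,t⟩, argument clever : t; result t.
[[every dog] [professor clever]]: functor [every dog] : ⟨t,e⟩, argument [professor clever] : t; result e.

e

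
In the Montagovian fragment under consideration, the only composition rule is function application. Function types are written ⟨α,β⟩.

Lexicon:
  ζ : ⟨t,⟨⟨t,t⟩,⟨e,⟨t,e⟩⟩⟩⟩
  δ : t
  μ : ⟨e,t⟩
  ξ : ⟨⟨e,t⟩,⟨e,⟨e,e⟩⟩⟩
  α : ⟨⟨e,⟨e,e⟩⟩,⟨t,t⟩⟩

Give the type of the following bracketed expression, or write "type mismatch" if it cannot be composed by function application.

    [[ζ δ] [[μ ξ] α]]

⟨e,⟨t,e⟩⟩

At [ζ δ], ζ : ⟨t,⟨⟨t,t⟩,⟨e,⟨t,e⟩⟩⟩⟩ takes δ : t, giving ⟨⟨t,t⟩,⟨e,⟨t,e⟩⟩⟩.
At [μ ξ], ξ : ⟨⟨e,t⟩,⟨e,⟨e,e⟩⟩⟩ takes μ : ⟨e,t⟩, giving ⟨e,⟨e,e⟩⟩.
At [[μ ξ] α], α : ⟨⟨e,⟨e,e⟩⟩,⟨t,t⟩⟩ takes [μ ξ] : ⟨e,⟨e,e⟩⟩, giving ⟨t,t⟩.
At [[ζ δ] [[μ ξ] α]], [ζ δ] : ⟨⟨t,t⟩,⟨e,⟨t,e⟩⟩⟩ takes [[μ ξ] α] : ⟨t,t⟩, giving ⟨e,⟨t,e⟩⟩.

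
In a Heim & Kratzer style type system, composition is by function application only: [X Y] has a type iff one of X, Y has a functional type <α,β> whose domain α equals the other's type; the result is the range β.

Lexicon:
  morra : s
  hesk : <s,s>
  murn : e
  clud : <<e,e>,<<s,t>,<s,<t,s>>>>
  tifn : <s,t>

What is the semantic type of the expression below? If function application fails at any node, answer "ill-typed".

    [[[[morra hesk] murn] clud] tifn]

ill-typed

[morra hesk]: hesk is <s,s>, morra is s; result s.
[[morra hesk] murn]: s with e — neither is a function whose domain matches the other; composition fails here.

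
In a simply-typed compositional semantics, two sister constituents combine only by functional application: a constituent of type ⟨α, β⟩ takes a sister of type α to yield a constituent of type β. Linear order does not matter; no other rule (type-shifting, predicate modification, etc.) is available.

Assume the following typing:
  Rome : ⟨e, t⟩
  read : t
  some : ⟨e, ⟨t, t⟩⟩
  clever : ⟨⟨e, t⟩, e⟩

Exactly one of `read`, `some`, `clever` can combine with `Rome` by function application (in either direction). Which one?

clever

read : t — neither side's domain matches the other.
some : ⟨e, ⟨t, t⟩⟩ — neither side's domain matches the other.
clever — combines: clever : ⟨⟨e, t⟩, e⟩ takes Rome : ⟨e, t⟩ as argument, giving e.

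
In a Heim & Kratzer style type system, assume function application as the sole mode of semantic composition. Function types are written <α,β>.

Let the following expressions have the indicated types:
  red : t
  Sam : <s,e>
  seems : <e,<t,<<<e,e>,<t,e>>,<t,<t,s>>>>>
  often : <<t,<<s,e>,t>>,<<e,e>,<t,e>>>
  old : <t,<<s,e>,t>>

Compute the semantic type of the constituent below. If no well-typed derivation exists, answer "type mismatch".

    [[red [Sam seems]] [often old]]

type mismatch

[Sam seems]: <s,e> with <e,<t,<<<e,e>,<t,e>>,<t,<t,s>>>>> — neither is a function whose domain matches the other; composition fails here.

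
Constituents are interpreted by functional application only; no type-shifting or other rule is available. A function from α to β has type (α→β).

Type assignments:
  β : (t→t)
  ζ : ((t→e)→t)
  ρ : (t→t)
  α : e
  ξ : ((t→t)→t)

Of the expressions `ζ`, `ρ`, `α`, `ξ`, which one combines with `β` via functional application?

ζ : ((t→e)→t) — neither side's domain matches the other.
ρ : (t→t) — neither side's domain matches the other.
α : e — neither side's domain matches the other.
ξ — combines: ξ : ((t→t)→t) takes β : (t→t) as argument, giving t.

ξ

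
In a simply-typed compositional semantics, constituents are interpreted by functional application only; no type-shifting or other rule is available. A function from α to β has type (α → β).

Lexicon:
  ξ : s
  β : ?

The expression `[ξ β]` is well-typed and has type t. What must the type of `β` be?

(s → t)

For [ξ β] to have type t with ξ of type s, β must be the function: β : (s → t).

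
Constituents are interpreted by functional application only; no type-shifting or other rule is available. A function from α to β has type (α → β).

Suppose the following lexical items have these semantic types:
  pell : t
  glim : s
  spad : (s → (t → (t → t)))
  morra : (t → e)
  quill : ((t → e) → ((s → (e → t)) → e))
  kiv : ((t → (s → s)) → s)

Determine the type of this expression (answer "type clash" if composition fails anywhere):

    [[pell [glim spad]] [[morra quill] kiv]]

type clash

At [glim spad], spad : (s → (t → (t → t))) takes glim : s, giving (t → (t → t)).
At [pell [glim spad]], [glim spad] : (t → (t → t)) takes pell : t, giving (t → t).
At [morra quill], quill : ((t → e) → ((s → (e → t)) → e)) takes morra : (t → e), giving ((s → (e → t)) → e).
[[morra quill] kiv]: ((s → (e → t)) → e) with ((t → (s → s)) → s) — neither is a function whose domain matches the other; composition fails here.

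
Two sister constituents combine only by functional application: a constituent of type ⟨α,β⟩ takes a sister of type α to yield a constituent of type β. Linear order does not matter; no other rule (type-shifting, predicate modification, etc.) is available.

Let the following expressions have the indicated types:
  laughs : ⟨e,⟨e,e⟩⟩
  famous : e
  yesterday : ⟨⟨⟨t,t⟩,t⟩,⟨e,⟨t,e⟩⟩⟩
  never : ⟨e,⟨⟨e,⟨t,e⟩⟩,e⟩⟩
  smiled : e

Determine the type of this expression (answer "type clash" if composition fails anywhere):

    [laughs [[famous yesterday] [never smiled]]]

type clash

At [famous yesterday]: neither e nor ⟨⟨⟨t,t⟩,t⟩,⟨e,⟨t,e⟩⟩⟩ can take the other as argument; the node is ill-typed.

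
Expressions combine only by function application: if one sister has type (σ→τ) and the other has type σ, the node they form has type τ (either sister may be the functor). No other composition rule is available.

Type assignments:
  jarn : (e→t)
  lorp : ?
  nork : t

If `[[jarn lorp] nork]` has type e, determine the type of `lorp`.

((e→t)→(t→e))

At [[jarn lorp] nork] (required: e): nork is t, which is not a function with range e; hence [jarn lorp] is the functor — type (t→e).
At [jarn lorp] (required: (t→e)): jarn is (e→t), which is not a function with range (t→e); hence lorp is the functor — type ((e→t)→(t→e)).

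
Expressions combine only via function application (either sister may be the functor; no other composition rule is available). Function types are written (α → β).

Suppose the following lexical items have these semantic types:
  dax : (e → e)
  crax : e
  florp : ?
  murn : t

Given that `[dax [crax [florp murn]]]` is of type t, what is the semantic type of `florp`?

(t → (e → ((e → e) → t)))

For [dax [crax [florp murn]]] to have type t with dax of type (e → e), [crax [florp murn]] must be the function: [crax [florp murn]] : ((e → e) → t).
For [crax [florp murn]] to have type ((e → e) → t) with crax of type e, [florp murn] must be the function: [florp murn] : (e → ((e → e) → t)).
For [florp murn] to have type (e → ((e → e) → t)) with murn of type t, florp must be the function: florp : (t → (e → ((e → e) → t))).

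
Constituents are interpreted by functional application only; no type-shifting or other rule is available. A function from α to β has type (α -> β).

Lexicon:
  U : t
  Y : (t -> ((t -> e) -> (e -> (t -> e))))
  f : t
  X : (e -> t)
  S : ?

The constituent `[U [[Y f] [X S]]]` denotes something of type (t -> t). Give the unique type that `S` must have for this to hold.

At [U [[Y f] [X S]]] (required: (t -> t)): U is t, which is not a function with range (t -> t); hence [[Y f] [X S]] is the functor — type (t -> (t -> t)).
At [[Y f] [X S]] (required: (t -> (t -> t))): [Y f] is ((t -> e) -> (e -> (t -> e))), which is not a function with range (t -> (t -> t)); hence [X S] is the functor — type (((t -> e) -> (e -> (t -> e))) -> (t -> (t -> t))).
At [X S] (required: (((t -> e) -> (e -> (t -> e))) -> (t -> (t -> t)))): X is (e -> t), which is not a function with range (((t -> e) -> (e -> (t -> e))) -> (t -> (t -> t))); hence S is the functor — type ((e -> t) -> (((t -> e) -> (e -> (t -> e))) -> (t -> (t -> t)))).

((e -> t) -> (((t -> e) -> (e -> (t -> e))) -> (t -> (t -> t))))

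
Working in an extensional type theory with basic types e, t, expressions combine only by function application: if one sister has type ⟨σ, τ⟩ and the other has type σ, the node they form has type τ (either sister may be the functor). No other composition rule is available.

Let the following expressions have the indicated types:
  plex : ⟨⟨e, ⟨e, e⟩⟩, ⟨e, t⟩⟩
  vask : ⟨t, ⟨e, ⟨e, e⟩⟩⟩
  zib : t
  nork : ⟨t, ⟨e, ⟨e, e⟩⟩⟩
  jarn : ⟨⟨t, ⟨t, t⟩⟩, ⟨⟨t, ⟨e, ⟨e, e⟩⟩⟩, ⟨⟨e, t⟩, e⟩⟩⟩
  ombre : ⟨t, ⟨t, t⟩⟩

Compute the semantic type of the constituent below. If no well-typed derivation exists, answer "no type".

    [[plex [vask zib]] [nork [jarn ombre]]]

e

[vask zib]: ⟨t, ⟨e, ⟨e, e⟩⟩⟩ applied to t yields ⟨e, ⟨e, e⟩⟩.
[plex [vask zib]]: ⟨⟨e, ⟨e, e⟩⟩, ⟨e, t⟩⟩ applied to ⟨e, ⟨e, e⟩⟩ yields ⟨e, t⟩.
[jarn ombre]: ⟨⟨t, ⟨t, t⟩⟩, ⟨⟨t, ⟨e, ⟨e, e⟩⟩⟩, ⟨⟨e, t⟩, e⟩⟩⟩ applied to ⟨t, ⟨t, t⟩⟩ yields ⟨⟨t, ⟨e, ⟨e, e⟩⟩⟩, ⟨⟨e, t⟩, e⟩⟩.
[nork [jarn ombre]]: ⟨⟨t, ⟨e, ⟨e, e⟩⟩⟩, ⟨⟨e, t⟩, e⟩⟩ applied to ⟨t, ⟨e, ⟨e, e⟩⟩⟩ yields ⟨⟨e, t⟩, e⟩.
[[plex [vask zib]] [nork [jarn ombre]]]: ⟨⟨e, t⟩, e⟩ applied to ⟨e, t⟩ yields e.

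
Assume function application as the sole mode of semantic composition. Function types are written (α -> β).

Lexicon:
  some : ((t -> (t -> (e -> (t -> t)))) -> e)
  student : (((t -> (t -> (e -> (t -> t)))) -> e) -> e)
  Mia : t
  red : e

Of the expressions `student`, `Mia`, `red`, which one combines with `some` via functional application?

student

student — combines: student : (((t -> (t -> (e -> (t -> t)))) -> e) -> e) takes some : ((t -> (t -> (e -> (t -> t)))) -> e) as argument, giving e.
Mia : t — some needs (t -> (t -> (e -> (t -> t)))); Mia needs nothing (atomic); neither fits.
red : e — some needs (t -> (t -> (e -> (t -> t)))); red needs nothing (atomic); neither fits.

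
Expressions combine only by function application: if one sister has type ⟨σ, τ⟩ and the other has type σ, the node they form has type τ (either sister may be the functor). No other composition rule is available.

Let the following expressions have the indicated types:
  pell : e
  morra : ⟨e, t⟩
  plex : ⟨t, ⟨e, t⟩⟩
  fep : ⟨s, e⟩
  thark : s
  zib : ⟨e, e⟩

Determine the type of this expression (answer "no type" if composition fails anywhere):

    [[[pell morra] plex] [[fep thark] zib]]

[pell morra]: functor morra : ⟨e, t⟩, argument pell : e; result t.
[[pell morra] plex]: functor plex : ⟨t, ⟨e, t⟩⟩, argument [pell morra] : t; result ⟨e, t⟩.
[fep thark]: functor fep : ⟨s, e⟩, argument thark : s; result e.
[[fep thark] zib]: functor zib : ⟨e, e⟩, argument [fep thark] : e; result e.
[[[pell morra] plex] [[fep thark] zib]]: functor [[pell morra] plex] : ⟨e, t⟩, argument [[fep thark] zib] : e; result t.

t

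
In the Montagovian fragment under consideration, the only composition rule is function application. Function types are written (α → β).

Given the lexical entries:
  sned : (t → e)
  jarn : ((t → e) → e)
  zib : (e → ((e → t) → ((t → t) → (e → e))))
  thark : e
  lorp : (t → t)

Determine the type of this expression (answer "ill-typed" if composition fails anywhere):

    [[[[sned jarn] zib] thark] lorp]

[sned jarn]: ((t → e) → e) applied to (t → e) yields e.
[[sned jarn] zib]: (e → ((e → t) → ((t → t) → (e → e)))) applied to e yields ((e → t) → ((t → t) → (e → e))).
[[[sned jarn] zib] thark]: ((e → t) → ((t → t) → (e → e))) with e — neither is a function whose domain matches the other; composition fails here.

ill-typed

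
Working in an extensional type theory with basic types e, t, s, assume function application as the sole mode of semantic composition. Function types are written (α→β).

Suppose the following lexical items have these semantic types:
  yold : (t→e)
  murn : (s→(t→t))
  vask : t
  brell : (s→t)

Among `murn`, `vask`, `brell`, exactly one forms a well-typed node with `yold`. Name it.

vask

murn : (s→(t→t)) — yold needs t; murn needs s; neither fits.
vask — combines: yold : (t→e) takes vask : t as argument, giving e.
brell : (s→t) — yold needs t; brell needs s; neither fits.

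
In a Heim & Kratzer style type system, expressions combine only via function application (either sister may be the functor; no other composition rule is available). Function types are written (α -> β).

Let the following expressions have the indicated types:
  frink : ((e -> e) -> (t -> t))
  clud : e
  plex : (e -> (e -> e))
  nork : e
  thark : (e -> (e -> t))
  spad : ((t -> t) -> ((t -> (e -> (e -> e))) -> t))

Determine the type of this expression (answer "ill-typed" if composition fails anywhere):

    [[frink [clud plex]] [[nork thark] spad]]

[clud plex]: plex is (e -> (e -> e)), clud is e; result (e -> e).
[frink [clud plex]]: frink is ((e -> e) -> (t -> t)), [clud plex] is (e -> e); result (t -> t).
[nork thark]: thark is (e -> (e -> t)), nork is e; result (e -> t).
[[nork thark] spad]: (e -> t) and ((t -> t) -> ((t -> (e -> (e -> e))) -> t)) cannot combine by function application — type clash.

ill-typed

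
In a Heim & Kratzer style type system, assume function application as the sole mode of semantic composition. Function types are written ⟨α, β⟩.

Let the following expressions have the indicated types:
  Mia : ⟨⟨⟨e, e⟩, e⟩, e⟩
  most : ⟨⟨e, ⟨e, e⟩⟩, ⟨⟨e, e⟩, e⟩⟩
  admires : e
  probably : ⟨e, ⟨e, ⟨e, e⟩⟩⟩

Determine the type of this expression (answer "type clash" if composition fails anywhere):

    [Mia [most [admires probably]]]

e

[admires probably]: ⟨e, ⟨e, ⟨e, e⟩⟩⟩ applied to e yields ⟨e, ⟨e, e⟩⟩.
[most [admires probably]]: ⟨⟨e, ⟨e, e⟩⟩, ⟨⟨e, e⟩, e⟩⟩ applied to ⟨e, ⟨e, e⟩⟩ yields ⟨⟨e, e⟩, e⟩.
[Mia [most [admires probably]]]: ⟨⟨⟨e, e⟩, e⟩, e⟩ applied to ⟨⟨e, e⟩, e⟩ yields e.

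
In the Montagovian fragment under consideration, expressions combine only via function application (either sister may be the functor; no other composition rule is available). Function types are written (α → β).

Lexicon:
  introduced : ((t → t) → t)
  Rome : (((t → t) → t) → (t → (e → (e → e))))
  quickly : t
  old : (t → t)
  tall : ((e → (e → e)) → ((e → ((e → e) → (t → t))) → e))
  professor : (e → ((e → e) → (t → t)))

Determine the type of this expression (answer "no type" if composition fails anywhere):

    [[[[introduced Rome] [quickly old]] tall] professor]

e

[introduced Rome]: functor Rome : (((t → t) → t) → (t → (e → (e → e)))), argument introduced : ((t → t) → t); result (t → (e → (e → e))).
[quickly old]: functor old : (t → t), argument quickly : t; result t.
[[introduced Rome] [quickly old]]: functor [introduced Rome] : (t → (e → (e → e))), argument [quickly old] : t; result (e → (e → e)).
[[[introduced Rome] [quickly old]] tall]: functor tall : ((e → (e → e)) → ((e → ((e → e) → (t → t))) → e)), argument [[introduced Rome] [quickly old]] : (e → (e → e)); result ((e → ((e → e) → (t → t))) → e).
[[[[introduced Rome] [quickly old]] tall] professor]: functor [[[introduced Rome] [quickly old]] tall] : ((e → ((e → e) → (t → t))) → e), argument professor : (e → ((e → e) → (t → t))); result e.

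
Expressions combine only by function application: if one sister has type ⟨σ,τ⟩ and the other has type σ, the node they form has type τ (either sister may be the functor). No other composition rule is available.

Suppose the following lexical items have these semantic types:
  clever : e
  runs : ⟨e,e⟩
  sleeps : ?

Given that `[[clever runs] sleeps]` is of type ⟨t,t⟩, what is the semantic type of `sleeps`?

⟨e,⟨t,t⟩⟩

At [[clever runs] sleeps] (required: ⟨t,t⟩): [clever runs] is e, which is not a function with range ⟨t,t⟩; hence sleeps is the functor — type ⟨e,⟨t,t⟩⟩.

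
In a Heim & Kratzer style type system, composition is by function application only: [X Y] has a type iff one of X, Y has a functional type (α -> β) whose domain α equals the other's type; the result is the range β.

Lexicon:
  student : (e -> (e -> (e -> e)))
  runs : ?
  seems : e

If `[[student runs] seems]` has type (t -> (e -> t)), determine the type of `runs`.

((e -> (e -> (e -> e))) -> (e -> (t -> (e -> t))))

For [[student runs] seems] to have type (t -> (e -> t)) with seems of type e, [student runs] must be the function: [student runs] : (e -> (t -> (e -> t))).
For [student runs] to have type (e -> (t -> (e -> t))) with student of type (e -> (e -> (e -> e))), runs must be the function: runs : ((e -> (e -> (e -> e))) -> (e -> (t -> (e -> t)))).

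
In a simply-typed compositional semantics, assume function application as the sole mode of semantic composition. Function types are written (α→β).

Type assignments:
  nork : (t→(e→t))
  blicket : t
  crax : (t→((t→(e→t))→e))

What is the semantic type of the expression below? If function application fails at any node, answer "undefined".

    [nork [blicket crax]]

[blicket crax]: crax is (t→((t→(e→t))→e)), blicket is t; result ((t→(e→t))→e).
[nork [blicket crax]]: [blicket crax] is ((t→(e→t))→e), nork is (t→(e→t)); result e.

e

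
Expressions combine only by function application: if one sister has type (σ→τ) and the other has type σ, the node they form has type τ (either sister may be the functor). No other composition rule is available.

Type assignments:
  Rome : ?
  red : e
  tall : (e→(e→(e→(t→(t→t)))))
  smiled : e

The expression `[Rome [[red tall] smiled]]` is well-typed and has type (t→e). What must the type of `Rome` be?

[Rome [[red tall] smiled]] is required to be (t→e). [[red tall] smiled] : (e→(t→(t→t))) cannot yield (t→e) as functor, so Rome : ((e→(t→(t→t)))→(t→e)).

((e→(t→(t→t)))→(t→e))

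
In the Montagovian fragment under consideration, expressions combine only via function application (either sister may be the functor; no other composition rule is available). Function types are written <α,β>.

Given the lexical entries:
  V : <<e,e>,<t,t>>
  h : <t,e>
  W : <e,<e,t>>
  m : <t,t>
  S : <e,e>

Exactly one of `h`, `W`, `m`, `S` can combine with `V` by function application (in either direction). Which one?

S

h : <t,e> — V needs <e,e>; h needs t; neither fits.
W : <e,<e,t>> — V needs <e,e>; W needs e; neither fits.
m : <t,t> — V needs <e,e>; m needs t; neither fits.
S — combines: V : <<e,e>,<t,t>> takes S : <e,e> as argument, giving <t,t>.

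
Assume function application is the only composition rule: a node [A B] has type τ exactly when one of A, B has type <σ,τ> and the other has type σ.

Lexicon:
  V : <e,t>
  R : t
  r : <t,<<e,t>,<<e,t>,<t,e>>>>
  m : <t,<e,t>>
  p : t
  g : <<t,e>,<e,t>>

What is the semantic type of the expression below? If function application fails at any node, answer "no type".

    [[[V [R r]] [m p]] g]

At [R r], r : <t,<<e,t>,<<e,t>,<t,e>>>> takes R : t, giving <<e,t>,<<e,t>,<t,e>>>.
At [V [R r]], [R r] : <<e,t>,<<e,t>,<t,e>>> takes V : <e,t>, giving <<e,t>,<t,e>>.
At [m p], m : <t,<e,t>> takes p : t, giving <e,t>.
At [[V [R r]] [m p]], [V [R r]] : <<e,t>,<t,e>> takes [m p] : <e,t>, giving <t,e>.
At [[[V [R r]] [m p]] g], g : <<t,e>,<e,t>> takes [[V [R r]] [m p]] : <t,e>, giving <e,t>.

<e,t>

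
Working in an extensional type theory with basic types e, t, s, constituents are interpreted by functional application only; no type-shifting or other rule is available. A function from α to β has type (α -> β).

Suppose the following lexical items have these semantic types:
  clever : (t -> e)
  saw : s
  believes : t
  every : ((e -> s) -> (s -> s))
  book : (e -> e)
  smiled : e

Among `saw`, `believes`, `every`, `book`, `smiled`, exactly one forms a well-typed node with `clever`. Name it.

saw : s — no; clever wants t, and saw wants nothing (atomic).
believes — combines: clever : (t -> e) takes believes : t as argument, giving e.
every : ((e -> s) -> (s -> s)) — no; clever wants t, and every wants (e -> s).
book : (e -> e) — no; clever wants t, and book wants e.
smiled : e — no; clever wants t, and smiled wants nothing (atomic).

believes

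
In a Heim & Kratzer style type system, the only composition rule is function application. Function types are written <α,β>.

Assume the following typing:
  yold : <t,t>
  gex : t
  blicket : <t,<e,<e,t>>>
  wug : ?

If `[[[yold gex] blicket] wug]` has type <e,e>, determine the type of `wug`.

<<e,<e,t>>,<e,e>>

[[[yold gex] blicket] wug] must have type <e,e>. The sister [[yold gex] blicket] has type <e,<e,t>>; that is not a function onto <e,e>, so wug must be the functor, of type <<e,<e,t>>,<e,e>>.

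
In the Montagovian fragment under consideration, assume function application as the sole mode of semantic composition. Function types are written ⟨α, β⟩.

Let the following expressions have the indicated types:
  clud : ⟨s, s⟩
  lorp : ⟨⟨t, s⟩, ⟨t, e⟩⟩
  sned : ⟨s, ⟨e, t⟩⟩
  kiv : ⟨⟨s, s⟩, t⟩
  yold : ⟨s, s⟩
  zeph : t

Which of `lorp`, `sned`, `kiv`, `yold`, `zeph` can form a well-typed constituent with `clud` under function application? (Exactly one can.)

lorp : ⟨⟨t, s⟩, ⟨t, e⟩⟩ — neither side's domain matches the other.
sned : ⟨s, ⟨e, t⟩⟩ — neither side's domain matches the other.
kiv — combines: kiv : ⟨⟨s, s⟩, t⟩ takes clud : ⟨s, s⟩ as argument, giving t.
yold : ⟨s, s⟩ — neither side's domain matches the other.
zeph : t — neither side's domain matches the other.

kiv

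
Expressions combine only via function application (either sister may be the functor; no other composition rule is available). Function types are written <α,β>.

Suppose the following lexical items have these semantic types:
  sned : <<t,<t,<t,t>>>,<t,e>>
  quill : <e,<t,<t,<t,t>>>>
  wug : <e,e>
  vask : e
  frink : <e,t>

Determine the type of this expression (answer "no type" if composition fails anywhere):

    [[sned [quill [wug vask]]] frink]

no type

[wug vask]: wug is <e,e>, vask is e; result e.
[quill [wug vask]]: quill is <e,<t,<t,<t,t>>>>, [wug vask] is e; result <t,<t,<t,t>>>.
[sned [quill [wug vask]]]: sned is <<t,<t,<t,t>>>,<t,e>>, [quill [wug vask]] is <t,<t,<t,t>>>; result <t,e>.
[[sned [quill [wug vask]]] frink]: <t,e> with <e,t> — neither is a function whose domain matches the other; composition fails here.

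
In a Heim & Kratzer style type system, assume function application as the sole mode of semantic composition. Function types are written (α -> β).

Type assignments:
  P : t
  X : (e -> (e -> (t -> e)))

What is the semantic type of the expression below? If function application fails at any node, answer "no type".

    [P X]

At [P X]: neither t nor (e -> (e -> (t -> e))) can take the other as argument; the node is ill-typed.

no type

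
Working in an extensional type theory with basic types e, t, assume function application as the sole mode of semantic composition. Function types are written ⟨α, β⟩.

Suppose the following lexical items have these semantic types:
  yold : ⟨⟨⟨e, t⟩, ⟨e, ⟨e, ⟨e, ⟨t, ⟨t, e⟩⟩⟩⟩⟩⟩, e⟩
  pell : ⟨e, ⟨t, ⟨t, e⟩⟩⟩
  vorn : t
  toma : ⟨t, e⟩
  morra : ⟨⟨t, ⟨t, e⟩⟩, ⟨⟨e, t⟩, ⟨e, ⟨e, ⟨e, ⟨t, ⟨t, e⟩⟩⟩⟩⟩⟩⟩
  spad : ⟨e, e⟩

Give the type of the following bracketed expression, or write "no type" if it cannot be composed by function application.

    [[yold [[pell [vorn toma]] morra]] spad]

e

[vorn toma] — toma of type ⟨t, e⟩ combines with vorn of type t: type e.
[pell [vorn toma]] — pell of type ⟨e, ⟨t, ⟨t, e⟩⟩⟩ combines with [vorn toma] of type e: type ⟨t, ⟨t, e⟩⟩.
[[pell [vorn toma]] morra] — morra of type ⟨⟨t, ⟨t, e⟩⟩, ⟨⟨e, t⟩, ⟨e, ⟨e, ⟨e, ⟨t, ⟨t, e⟩⟩⟩⟩⟩⟩⟩ combines with [pell [vorn toma]] of type ⟨t, ⟨t, e⟩⟩: type ⟨⟨e, t⟩, ⟨e, ⟨e, ⟨e, ⟨t, ⟨t, e⟩⟩⟩⟩⟩⟩.
[yold [[pell [vorn toma]] morra]] — yold of type ⟨⟨⟨e, t⟩, ⟨e, ⟨e, ⟨e, ⟨t, ⟨t, e⟩⟩⟩⟩⟩⟩, e⟩ combines with [[pell [vorn toma]] morra] of type ⟨⟨e, t⟩, ⟨e, ⟨e, ⟨e, ⟨t, ⟨t, e⟩⟩⟩⟩⟩⟩: type e.
[[yold [[pell [vorn toma]] morra]] spad] — spad of type ⟨e, e⟩ combines with [yold [[pell [vorn toma]] morra]] of type e: type e.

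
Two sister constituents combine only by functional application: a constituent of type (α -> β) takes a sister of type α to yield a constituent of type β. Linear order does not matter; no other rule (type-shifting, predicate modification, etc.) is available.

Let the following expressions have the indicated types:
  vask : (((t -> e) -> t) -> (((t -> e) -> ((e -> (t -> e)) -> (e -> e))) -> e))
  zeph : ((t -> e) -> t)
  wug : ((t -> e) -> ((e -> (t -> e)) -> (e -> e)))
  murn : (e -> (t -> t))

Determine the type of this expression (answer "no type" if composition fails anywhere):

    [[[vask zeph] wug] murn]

(t -> t)

[vask zeph]: (((t -> e) -> t) -> (((t -> e) -> ((e -> (t -> e)) -> (e -> e))) -> e)) applied to ((t -> e) -> t) yields (((t -> e) -> ((e -> (t -> e)) -> (e -> e))) -> e).
[[vask zeph] wug]: (((t -> e) -> ((e -> (t -> e)) -> (e -> e))) -> e) applied to ((t -> e) -> ((e -> (t -> e)) -> (e -> e))) yields e.
[[[vask zeph] wug] murn]: (e -> (t -> t)) applied to e yields (t -> t).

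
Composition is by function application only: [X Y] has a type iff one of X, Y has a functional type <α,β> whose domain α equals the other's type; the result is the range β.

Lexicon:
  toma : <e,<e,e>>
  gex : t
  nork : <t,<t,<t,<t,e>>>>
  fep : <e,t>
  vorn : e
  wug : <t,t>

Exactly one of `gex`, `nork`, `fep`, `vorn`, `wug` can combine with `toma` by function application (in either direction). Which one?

gex : t — does not combine with toma.
nork : <t,<t,<t,<t,e>>>> — does not combine with toma.
fep : <e,t> — does not combine with toma.
vorn — combines: toma : <e,<e,e>> takes vorn : e as argument, giving <e,e>.
wug : <t,t> — does not combine with toma.

vorn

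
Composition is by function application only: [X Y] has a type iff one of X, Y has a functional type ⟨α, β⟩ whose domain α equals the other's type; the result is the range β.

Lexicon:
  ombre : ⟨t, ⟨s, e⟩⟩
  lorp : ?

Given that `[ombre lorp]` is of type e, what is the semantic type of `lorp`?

For [ombre lorp] to have type e with ombre of type ⟨t, ⟨s, e⟩⟩, lorp must be the function: lorp : ⟨⟨t, ⟨s, e⟩⟩, e⟩.

⟨⟨t, ⟨s, e⟩⟩, e⟩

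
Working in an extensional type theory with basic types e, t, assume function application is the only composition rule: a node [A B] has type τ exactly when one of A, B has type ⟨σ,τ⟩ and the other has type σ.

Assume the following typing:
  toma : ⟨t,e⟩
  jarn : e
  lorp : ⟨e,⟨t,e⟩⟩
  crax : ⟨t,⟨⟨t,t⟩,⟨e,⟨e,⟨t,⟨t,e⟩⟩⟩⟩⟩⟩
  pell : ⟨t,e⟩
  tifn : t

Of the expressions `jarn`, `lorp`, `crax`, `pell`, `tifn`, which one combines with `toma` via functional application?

jarn : e — toma needs t; jarn needs nothing (atomic); neither fits.
lorp : ⟨e,⟨t,e⟩⟩ — toma needs t; lorp needs e; neither fits.
crax : ⟨t,⟨⟨t,t⟩,⟨e,⟨e,⟨t,⟨t,e⟩⟩⟩⟩⟩⟩ — toma needs t; crax needs t; neither fits.
pell : ⟨t,e⟩ — toma needs t; pell needs t; neither fits.
tifn — combines: toma : ⟨t,e⟩ takes tifn : t as argument, giving e.

tifn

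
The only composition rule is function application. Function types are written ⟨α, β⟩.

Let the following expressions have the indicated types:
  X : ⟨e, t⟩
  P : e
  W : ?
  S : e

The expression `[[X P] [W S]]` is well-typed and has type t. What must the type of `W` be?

At [[X P] [W S]] (required: t): [X P] is t, which is not a function with range t; hence [W S] is the functor — type ⟨t, t⟩.
At [W S] (required: ⟨t, t⟩): S is e, which is not a function with range ⟨t, t⟩; hence W is the functor — type ⟨e, ⟨t, t⟩⟩.

⟨e, ⟨t, t⟩⟩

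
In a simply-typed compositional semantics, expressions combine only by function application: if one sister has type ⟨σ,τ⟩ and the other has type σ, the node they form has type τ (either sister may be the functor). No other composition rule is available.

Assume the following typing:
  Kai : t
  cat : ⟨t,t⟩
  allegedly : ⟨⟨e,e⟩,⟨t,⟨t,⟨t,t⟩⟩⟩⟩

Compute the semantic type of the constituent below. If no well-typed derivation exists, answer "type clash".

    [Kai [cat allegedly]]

[cat allegedly]: ⟨t,t⟩ and ⟨⟨e,e⟩,⟨t,⟨t,⟨t,t⟩⟩⟩⟩ cannot combine by function application — type clash.

type clash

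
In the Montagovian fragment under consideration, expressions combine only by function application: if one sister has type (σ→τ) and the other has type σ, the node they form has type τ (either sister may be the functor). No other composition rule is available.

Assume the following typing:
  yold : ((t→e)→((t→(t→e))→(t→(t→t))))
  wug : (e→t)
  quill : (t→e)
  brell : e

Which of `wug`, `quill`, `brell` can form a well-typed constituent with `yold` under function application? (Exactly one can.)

quill

wug : (e→t) — does not combine with yold.
quill — combines: yold : ((t→e)→((t→(t→e))→(t→(t→t)))) takes quill : (t→e) as argument, giving ((t→(t→e))→(t→(t→t))).
brell : e — does not combine with yold.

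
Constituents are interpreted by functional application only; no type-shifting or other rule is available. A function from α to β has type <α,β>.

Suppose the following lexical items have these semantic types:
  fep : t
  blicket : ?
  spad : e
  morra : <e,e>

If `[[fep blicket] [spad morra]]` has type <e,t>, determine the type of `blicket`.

[[fep blicket] [spad morra]] must have type <e,t>. The sister [spad morra] has type e; that is not a function onto <e,t>, so [fep blicket] must be the functor, of type <e,<e,t>>.
[fep blicket] must have type <e,<e,t>>. The sister fep has type t; that is not a function onto <e,<e,t>>, so blicket must be the functor, of type <t,<e,<e,t>>>.

<t,<e,<e,t>>>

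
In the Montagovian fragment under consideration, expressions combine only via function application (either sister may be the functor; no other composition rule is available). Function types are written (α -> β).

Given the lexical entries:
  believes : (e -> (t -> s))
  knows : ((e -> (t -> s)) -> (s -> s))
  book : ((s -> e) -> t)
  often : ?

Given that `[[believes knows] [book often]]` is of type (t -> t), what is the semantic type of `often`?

(((s -> e) -> t) -> ((s -> s) -> (t -> t)))

[[believes knows] [book often]] must have type (t -> t). The sister [believes knows] has type (s -> s); that is not a function onto (t -> t), so [book often] must be the functor, of type ((s -> s) -> (t -> t)).
[book often] must have type ((s -> s) -> (t -> t)). The sister book has type ((s -> e) -> t); that is not a function onto ((s -> s) -> (t -> t)), so often must be the functor, of type (((s -> e) -> t) -> ((s -> s) -> (t -> t))).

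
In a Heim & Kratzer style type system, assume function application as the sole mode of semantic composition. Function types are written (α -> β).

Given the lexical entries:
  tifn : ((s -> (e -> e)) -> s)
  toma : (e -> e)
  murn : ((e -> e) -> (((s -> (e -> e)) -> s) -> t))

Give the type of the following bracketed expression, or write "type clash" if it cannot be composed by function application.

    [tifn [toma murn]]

t

[toma murn]: ((e -> e) -> (((s -> (e -> e)) -> s) -> t)) applied to (e -> e) yields (((s -> (e -> e)) -> s) -> t).
[tifn [toma murn]]: (((s -> (e -> e)) -> s) -> t) applied to ((s -> (e -> e)) -> s) yields t.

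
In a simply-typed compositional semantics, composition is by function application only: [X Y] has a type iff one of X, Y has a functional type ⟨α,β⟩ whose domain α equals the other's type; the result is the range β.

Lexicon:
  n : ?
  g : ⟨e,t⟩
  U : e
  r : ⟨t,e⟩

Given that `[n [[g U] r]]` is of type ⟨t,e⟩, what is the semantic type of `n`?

⟨e,⟨t,e⟩⟩

[n [[g U] r]] is required to be ⟨t,e⟩. [[g U] r] : e cannot yield ⟨t,e⟩ as functor, so n : ⟨e,⟨t,e⟩⟩.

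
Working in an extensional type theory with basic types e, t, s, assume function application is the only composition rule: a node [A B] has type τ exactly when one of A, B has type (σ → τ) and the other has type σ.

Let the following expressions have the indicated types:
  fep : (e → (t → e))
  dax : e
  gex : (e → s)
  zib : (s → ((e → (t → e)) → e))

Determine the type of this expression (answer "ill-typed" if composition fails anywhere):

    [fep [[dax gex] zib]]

At [dax gex], gex : (e → s) takes dax : e, giving s.
At [[dax gex] zib], zib : (s → ((e → (t → e)) → e)) takes [dax gex] : s, giving ((e → (t → e)) → e).
At [fep [[dax gex] zib]], [[dax gex] zib] : ((e → (t → e)) → e) takes fep : (e → (t → e)), giving e.

e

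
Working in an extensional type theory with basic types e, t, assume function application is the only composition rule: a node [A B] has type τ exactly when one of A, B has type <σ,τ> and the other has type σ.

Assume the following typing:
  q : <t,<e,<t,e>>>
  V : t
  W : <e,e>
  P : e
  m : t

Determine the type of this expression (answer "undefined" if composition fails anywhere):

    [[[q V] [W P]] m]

e

[q V]: <t,<e,<t,e>>> applied to t yields <e,<t,e>>.
[W P]: <e,e> applied to e yields e.
[[q V] [W P]]: <e,<t,e>> applied to e yields <t,e>.
[[[q V] [W P]] m]: <t,e> applied to t yields e.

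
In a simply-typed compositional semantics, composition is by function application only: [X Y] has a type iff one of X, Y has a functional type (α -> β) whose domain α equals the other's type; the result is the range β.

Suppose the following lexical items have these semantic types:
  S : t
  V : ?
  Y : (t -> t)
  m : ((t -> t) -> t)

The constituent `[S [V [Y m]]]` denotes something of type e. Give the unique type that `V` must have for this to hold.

At [S [V [Y m]]] (required: e): S is t, which is not a function with range e; hence [V [Y m]] is the functor — type (t -> e).
At [V [Y m]] (required: (t -> e)): [Y m] is t, which is not a function with range (t -> e); hence V is the functor — type (t -> (t -> e)).

(t -> (t -> e))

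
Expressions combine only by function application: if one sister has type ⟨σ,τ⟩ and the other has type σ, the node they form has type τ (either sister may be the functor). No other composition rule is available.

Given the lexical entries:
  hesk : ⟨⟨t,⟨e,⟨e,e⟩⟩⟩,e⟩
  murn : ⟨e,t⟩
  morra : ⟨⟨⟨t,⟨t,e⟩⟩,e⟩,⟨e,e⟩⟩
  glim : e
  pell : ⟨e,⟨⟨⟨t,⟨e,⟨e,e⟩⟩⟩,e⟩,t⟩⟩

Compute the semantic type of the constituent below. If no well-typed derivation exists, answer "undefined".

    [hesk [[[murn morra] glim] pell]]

undefined

[murn morra]: ⟨e,t⟩ and ⟨⟨⟨t,⟨t,e⟩⟩,e⟩,⟨e,e⟩⟩ cannot combine by function application — type clash.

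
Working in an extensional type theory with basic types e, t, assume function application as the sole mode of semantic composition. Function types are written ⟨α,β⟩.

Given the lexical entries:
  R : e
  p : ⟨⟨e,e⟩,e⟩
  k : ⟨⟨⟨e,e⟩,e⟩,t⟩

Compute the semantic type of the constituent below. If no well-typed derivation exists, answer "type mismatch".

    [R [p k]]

[p k]: k is ⟨⟨⟨e,e⟩,e⟩,t⟩, p is ⟨⟨e,e⟩,e⟩; result t.
At [R [p k]]: neither e nor t can take the other as argument; the node is ill-typed.

type mismatch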